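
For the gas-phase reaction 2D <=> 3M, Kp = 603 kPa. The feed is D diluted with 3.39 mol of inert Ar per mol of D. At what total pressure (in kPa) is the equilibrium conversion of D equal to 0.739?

Take 1 mol D as basis and let X be its fractional conversion, so ξ = 0.5X.
Mole table: n_D = 1 − X; n_M = 1.5X; n_I = 3.39 (inert).
Summing: n_T = 4.39 + 0.5X.
Kp = p_M^3 / (p_D^2) with p_i = (n_i/n_T)·P.
At X = 0.739: the mole-fraction product g(X) = Π y_i^ν_i = 4.201. Since Kp = g(X)·P^{1}, P = (Kp/g)^(1/1) = (603/4.201)^(1/1) = 144 kPa.

P = 144 kPa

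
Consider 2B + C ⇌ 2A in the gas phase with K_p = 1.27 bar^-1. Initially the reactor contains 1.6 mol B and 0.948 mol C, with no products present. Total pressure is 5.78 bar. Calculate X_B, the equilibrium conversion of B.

X = 0.568

Let X = conversion of B (basis 1.6 mol B); extent of reaction ξ = 0.8X.
Moles: n_B = 1.6 − 1.6X; n_C = 0.948 − 0.8X; n_A = 1.6X.
n_T = Σnᵢ = 2.55 − 0.8X.
Mole fractions y_i = n_i/n_T; K_p = p_A^2 / (p_B^2 p_C) with p_i = y_i·P.
Equating to 1.27 bar^-1 and solving on 0 < X < 1: X = 0.568.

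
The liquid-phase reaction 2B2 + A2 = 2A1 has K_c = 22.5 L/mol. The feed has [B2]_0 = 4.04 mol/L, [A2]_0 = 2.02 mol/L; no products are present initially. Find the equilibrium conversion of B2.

Let X = conversion of B2; extent ξ = 4.04X/2 mol/L.
Concentrations: [B2] = 4.04 − 4.04X; [A2] = 2.02 − 2.02X; [A1] = 4.04X.
K_c = [A1]^2 / ([B2]^2 [A2]).
Setting equal to 22.5 and solving for X on (0,1) gives X = 0.766.

X = 0.766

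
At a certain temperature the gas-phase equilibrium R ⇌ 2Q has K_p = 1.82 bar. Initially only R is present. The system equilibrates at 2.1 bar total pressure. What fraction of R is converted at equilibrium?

Basis: 1 mol R initially; let X = conversion of R. Extent ξ = X.
At extent ξ: n_R = 1 − X; n_Q = 2X.
n_T = Σnᵢ = 1 + X.
With p_i = (n_i/n_T)P, K_p = p_Q^2 / (p_R).
This yields a degree-2 equation in X; solving on (0,1), X = 0.422.

X = 0.422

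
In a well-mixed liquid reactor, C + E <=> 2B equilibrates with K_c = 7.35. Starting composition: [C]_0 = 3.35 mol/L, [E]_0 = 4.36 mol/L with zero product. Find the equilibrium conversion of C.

Let X = conversion of C; extent ξ = 3.35·X mol/L.
Concentrations: [C] = 3.35 − 3.35X; [E] = 4.36 − 3.35X; [B] = 6.7X.
K_c = [B]^2 / ([C] [E]).
Setting equal to 7.35 and solving for X on (0,1) gives X = 0.649.

X = 0.649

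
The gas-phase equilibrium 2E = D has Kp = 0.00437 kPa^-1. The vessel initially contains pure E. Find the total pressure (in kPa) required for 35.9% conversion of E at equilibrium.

P = 82 kPa

Basis: 1 mol E initially; let X = conversion of E. Extent ξ = 0.5X.
Mole table: n_E = 1 − X; n_D = 0.5X.
Summing: n_T = 1 − 0.5X.
Kp = p_D / (p_E^2) with p_i = (n_i/n_T)·P.
At X = 0.359: the mole-fraction product g(X) = Π y_i^ν_i = 0.3584. Since Kp = g(X)·P^{-1}, P = (g/Kp)^(1/1) = (0.3584/0.00437)^(1/1) = 82 kPa.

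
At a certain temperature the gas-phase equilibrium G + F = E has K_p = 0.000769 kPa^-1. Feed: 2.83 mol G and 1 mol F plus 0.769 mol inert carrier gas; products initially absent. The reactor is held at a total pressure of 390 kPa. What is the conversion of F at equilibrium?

Basis: 1 mol F initially; let X = conversion of F. Extent ξ = X.
At extent ξ: n_G = 2.83 − X; n_F = 1 − X; n_E = X; n_I = 0.769 (inert).
Summing: n_T = 4.6 − X.
Mole fractions y_i = n_i/n_T; K_p = p_E / (p_G p_F) with p_i = y_i·P.
Equating to 0.000769 kPa^-1 and solving on 0 < X < 1: X = 0.153.

X = 0.153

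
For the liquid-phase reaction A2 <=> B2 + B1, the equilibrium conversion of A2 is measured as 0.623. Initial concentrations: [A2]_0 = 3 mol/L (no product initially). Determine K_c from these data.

Let X = conversion of A2.
Concentrations: [A2] = 3 − 3X; [B2] = 3X; [B1] = 3X.
At X = 0.623: [A2] = 1.13, [B2] = 1.87, [B1] = 1.87.
K_c = [B2] [B1] / ([A2]) = 3.09 mol/L.

K_c = 3.09 mol/L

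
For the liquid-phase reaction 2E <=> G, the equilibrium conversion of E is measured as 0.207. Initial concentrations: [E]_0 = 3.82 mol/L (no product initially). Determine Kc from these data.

Let X = conversion of E.
Concentrations: [E] = 3.82 − 3.82X; [G] = 1.91X.
At X = 0.207: [E] = 3.03, [G] = 0.395.
Kc = [G] / ([E]^2) = 0.0431 L/mol.

Kc = 0.0431 L/mol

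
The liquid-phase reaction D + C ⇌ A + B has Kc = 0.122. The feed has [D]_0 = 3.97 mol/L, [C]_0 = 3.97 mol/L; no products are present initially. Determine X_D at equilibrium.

Let X = conversion of D; extent ξ = 3.97·X mol/L.
Concentrations: [D] = 3.97 − 3.97X; [C] = 3.97 − 3.97X; [A] = 3.97X; [B] = 3.97X.
Kc = [A] [B] / ([D] [C]).
Equating to 0.122: the physical root is X = 0.259.

X = 0.259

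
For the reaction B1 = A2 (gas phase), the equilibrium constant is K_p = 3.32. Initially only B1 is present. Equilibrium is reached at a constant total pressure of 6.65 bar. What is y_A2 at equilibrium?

y_A2 = 0.769

Basis: 1 mol B1 initially; let X = conversion of B1. Extent ξ = X.
Species balance: n_B1 = 1 − X; n_A2 = X.
n_T stays at 1 (no change in mole number).
With p_i = (n_i/n_T)P, K_p = p_A2 / (p_B1).
Equating to 3.32 and solving on 0 < X < 1: X = 0.769.
Then n_A2 = 0.769, n_T = 1, so y_A2 = 0.769.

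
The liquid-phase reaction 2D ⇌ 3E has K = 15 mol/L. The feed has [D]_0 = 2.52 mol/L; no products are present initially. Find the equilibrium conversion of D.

Let X = conversion of D; extent ξ = 2.52X/2 mol/L.
Concentrations: [D] = 2.52 − 2.52X; [E] = 3.78X.
K = [E]^3 / ([D]^2).
This equals 15 at X = 0.627 (the root in 0 < X < 1).

X = 0.627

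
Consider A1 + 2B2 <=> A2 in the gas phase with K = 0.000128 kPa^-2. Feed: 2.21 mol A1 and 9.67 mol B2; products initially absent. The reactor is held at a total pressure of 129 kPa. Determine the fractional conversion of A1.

Basis: 2.21 mol A1 initially; let X = conversion of A1. Extent ξ = 2.21X.
Moles: n_A1 = 2.21 − 2.21X; n_B2 = 9.67 − 4.42X; n_A2 = 2.21X.
n_T = Σnᵢ = 11.9 − 4.42X.
Mole fractions y_i = n_i/n_T; K = p_A2 / (p_A1 p_B2^2) with p_i = y_i·P.
Substituting and setting equal to 0.000128 kPa^-2 gives a polynomial in X; the root in (0,1) is X = 0.555.

X = 0.555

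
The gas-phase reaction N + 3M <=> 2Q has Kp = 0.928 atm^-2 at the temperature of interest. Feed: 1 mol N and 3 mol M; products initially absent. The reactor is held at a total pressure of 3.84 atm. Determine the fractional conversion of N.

Take 1 mol N as basis and let X be its fractional conversion, so ξ = X.
Species balance: n_N = 1 − X; n_M = 3 − 3X; n_Q = 2X.
n_T = Σnᵢ = 4 − 2X.
With p_i = (n_i/n_T)P, Kp = p_Q^2 / (p_N p_M^3).
Setting this equal to 0.928 atm^-2 and taking the physical root (0 < X < 1) gives X = 0.585.

X = 0.585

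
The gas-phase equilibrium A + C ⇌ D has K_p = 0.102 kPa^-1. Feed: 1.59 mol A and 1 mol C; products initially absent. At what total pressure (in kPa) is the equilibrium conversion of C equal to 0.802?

P = 90.1 kPa

Take 1 mol C as basis and let X be its fractional conversion, so ξ = X.
Moles: n_A = 1.59 − X; n_C = 1 − X; n_D = X.
Summing: n_T = 2.59 − X.
K_p = p_D / (p_A p_C) with p_i = (n_i/n_T)·P.
At X = 0.802: the mole-fraction product g(X) = Π y_i^ν_i = 9.191. Since K_p = g(X)·P^{-1}, P = (g/K_p)^(1/1) = (9.191/0.102)^(1/1) = 90.1 kPa.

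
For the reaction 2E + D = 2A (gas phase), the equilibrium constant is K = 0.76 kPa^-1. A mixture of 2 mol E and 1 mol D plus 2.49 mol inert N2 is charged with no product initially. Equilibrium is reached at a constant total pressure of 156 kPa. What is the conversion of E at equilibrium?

X = 0.724

Take 2 mol E as basis and let X be its fractional conversion, so ξ = X.
Mole table: n_E = 2 − 2X; n_D = 1 − X; n_A = 2X; n_I = 2.49 (inert).
n_T = Σnᵢ = 5.49 − X.
Mole fractions y_i = n_i/n_T; K = p_A^2 / (p_E^2 p_D) with p_i = y_i·P.
Setting this equal to 0.76 kPa^-1 and taking the physical root (0 < X < 1) gives X = 0.724.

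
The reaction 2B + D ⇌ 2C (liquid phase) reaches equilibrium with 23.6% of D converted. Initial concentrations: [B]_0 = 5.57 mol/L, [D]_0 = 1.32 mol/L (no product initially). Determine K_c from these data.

K_c = 0.0157 L/mol

Let X = conversion of D.
Concentrations: [B] = 5.57 − 2.64X; [D] = 1.32 − 1.32X; [C] = 2.64X.
At X = 0.236: [B] = 4.95, [D] = 1.01, [C] = 0.623.
K_c = [C]^2 / ([B]^2 [D]) = 0.0157 L/mol.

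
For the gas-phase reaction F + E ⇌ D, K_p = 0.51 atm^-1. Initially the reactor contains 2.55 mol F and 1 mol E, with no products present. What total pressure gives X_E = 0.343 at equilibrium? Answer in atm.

Let X = conversion of E (basis 1 mol E); extent of reaction ξ = X.
At extent ξ: n_F = 2.55 − X; n_E = 1 − X; n_D = X.
Total moles n_T = 3.55 − X.
K_p = p_D / (p_F p_E) with p_i = (n_i/n_T)·P.
At X = 0.343: the mole-fraction product g(X) = Π y_i^ν_i = 0.7586. Since K_p = g(X)·P^{-1}, P = (g/K_p)^(1/1) = (0.7586/0.51)^(1/1) = 1.49 atm.

P = 1.49 atm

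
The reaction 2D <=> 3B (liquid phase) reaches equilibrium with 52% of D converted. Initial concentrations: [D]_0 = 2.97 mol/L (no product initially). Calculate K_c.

Let X = conversion of D.
Concentrations: [D] = 2.97 − 2.97X; [B] = 4.46X.
At X = 0.52: [D] = 1.43, [B] = 2.32.
K_c = [B]^3 / ([D]^2) = 6.12 mol/L.

K_c = 6.12 mol/L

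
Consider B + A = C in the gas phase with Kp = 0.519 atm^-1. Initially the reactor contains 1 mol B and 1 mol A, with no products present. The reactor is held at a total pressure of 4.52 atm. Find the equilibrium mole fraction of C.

y_C = 0.293

Basis: 1 mol B initially; let X = conversion of B. Extent ξ = X.
Mole table: n_B = 1 − X; n_A = 1 − X; n_C = X.
Summing: n_T = 2 − X.
y_i = n_i/n_T, p_i = y_i·P. Kp = p_C / (p_B p_A).
This yields a degree-2 equation in X; solving on (0,1), X = 0.453.
Then n_C = 0.453, n_T = 1.55, so y_C = 0.293.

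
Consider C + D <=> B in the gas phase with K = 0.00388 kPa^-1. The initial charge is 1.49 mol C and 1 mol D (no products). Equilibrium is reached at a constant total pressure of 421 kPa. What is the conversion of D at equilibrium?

X = 0.454

Basis: 1 mol D initially; let X = conversion of D. Extent ξ = X.
At extent ξ: n_C = 1.49 − X; n_D = 1 − X; n_B = X.
n_T = Σnᵢ = 2.49 − X.
With p_i = (n_i/n_T)P, K = p_B / (p_C p_D).
Equating to 0.00388 kPa^-1 and solving on 0 < X < 1: X = 0.454.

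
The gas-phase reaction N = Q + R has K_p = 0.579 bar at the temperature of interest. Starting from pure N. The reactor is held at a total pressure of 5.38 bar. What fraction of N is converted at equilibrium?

Let X = conversion of N (basis 1 mol N); extent of reaction ξ = X.
Mole table: n_N = 1 − X; n_Q = X; n_R = X.
n_T = Σnᵢ = 1 + X.
y_i = n_i/n_T, p_i = y_i·P. K_p = p_Q p_R / (p_N).
Equating to 0.579 bar and solving on 0 < X < 1: X = 0.312.

X = 0.312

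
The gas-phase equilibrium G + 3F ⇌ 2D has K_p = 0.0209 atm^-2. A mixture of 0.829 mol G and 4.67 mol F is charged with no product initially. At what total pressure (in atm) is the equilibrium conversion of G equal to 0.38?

P = 4.12 atm

Take 0.829 mol G as basis and let X be its fractional conversion, so ξ = 0.829X.
At extent ξ: n_G = 0.829 − 0.829X; n_F = 4.67 − 2.49X; n_D = 1.66X.
n_T = Σnᵢ = 5.5 − 1.66X.
K_p = p_D^2 / (p_G p_F^3) with p_i = (n_i/n_T)·P.
At X = 0.38: the mole-fraction product g(X) = Π y_i^ν_i = 0.3542. Since K_p = g(X)·P^{-2}, P = (g/K_p)^(1/2) = (0.3542/0.0209)^(1/2) = 4.12 atm.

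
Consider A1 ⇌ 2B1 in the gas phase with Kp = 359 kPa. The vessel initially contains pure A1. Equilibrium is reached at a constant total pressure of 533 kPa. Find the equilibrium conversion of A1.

X = 0.380

Take 1 mol A1 as basis and let X be its fractional conversion, so ξ = X.
At extent ξ: n_A1 = 1 − X; n_B1 = 2X.
Summing: n_T = 1 + X.
y_i = n_i/n_T, p_i = y_i·P. Kp = p_B1^2 / (p_A1).
Substituting and setting equal to 359 kPa gives a polynomial in X; the root in (0,1) is X = 0.380.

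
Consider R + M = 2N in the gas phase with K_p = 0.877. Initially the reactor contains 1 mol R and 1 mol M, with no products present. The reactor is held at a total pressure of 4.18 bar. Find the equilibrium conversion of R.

X = 0.319

Let X = conversion of R (basis 1 mol R); extent of reaction ξ = X.
Species balance: n_R = 1 − X; n_M = 1 − X; n_N = 2X.
n_T stays at 2 (no change in mole number).
y_i = n_i/n_T, p_i = y_i·P. K_p = p_N^2 / (p_R p_M).
Substituting and setting equal to 0.877 gives a polynomial in X; the root in (0,1) is X = 0.319.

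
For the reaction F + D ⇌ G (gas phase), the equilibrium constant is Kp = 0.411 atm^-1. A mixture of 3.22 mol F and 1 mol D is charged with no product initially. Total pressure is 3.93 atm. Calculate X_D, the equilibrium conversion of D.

Basis: 1 mol D initially; let X = conversion of D. Extent ξ = X.
At extent ξ: n_F = 3.22 − X; n_D = 1 − X; n_G = X.
Total moles n_T = 4.22 − X.
With p_i = (n_i/n_T)P, Kp = p_G / (p_F p_D).
Equating to 0.411 atm^-1 and solving on 0 < X < 1: X = 0.540.

X = 0.540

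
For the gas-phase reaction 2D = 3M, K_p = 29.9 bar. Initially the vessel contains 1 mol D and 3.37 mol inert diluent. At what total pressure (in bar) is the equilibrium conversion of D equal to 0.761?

P = 5.45 bar

Take 1 mol D as basis and let X be its fractional conversion, so ξ = 0.5X.
At extent ξ: n_D = 1 − X; n_M = 1.5X; n_I = 3.37 (inert).
n_T = Σnᵢ = 4.37 + 0.5X.
K_p = p_M^3 / (p_D^2) with p_i = (n_i/n_T)·P.
At X = 0.761: the mole-fraction product g(X) = Π y_i^ν_i = 5.481. Since K_p = g(X)·P^{1}, P = (K_p/g)^(1/1) = (29.9/5.481)^(1/1) = 5.45 bar.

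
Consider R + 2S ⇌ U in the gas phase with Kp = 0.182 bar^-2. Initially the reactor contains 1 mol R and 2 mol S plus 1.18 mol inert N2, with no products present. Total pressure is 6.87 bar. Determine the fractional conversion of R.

Take 1 mol R as basis and let X be its fractional conversion, so ξ = X.
Species balance: n_R = 1 − X; n_S = 2 − 2X; n_U = X; n_I = 1.18 (inert).
n_T = Σnᵢ = 4.18 − 2X.
Mole fractions y_i = n_i/n_T; Kp = p_U / (p_R p_S^2) with p_i = y_i·P.
Equating to 0.182 bar^-2 and solving on 0 < X < 1: X = 0.475.

X = 0.475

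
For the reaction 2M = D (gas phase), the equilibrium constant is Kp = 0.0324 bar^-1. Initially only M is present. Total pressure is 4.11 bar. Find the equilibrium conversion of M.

Let X = conversion of M (basis 1 mol M); extent of reaction ξ = 0.5X.
Moles: n_M = 1 − X; n_D = 0.5X.
Summing: n_T = 1 − 0.5X.
y_i = n_i/n_T, p_i = y_i·P. Kp = p_D / (p_M^2).
This yields a degree-2 equation in X; solving on (0,1), X = 0.192.

X = 0.192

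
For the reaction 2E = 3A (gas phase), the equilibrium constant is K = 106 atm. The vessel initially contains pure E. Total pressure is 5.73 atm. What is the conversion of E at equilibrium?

Take 1 mol E as basis and let X be its fractional conversion, so ξ = 0.5X.
Mole table: n_E = 1 − X; n_A = 1.5X.
Summing: n_T = 1 + 0.5X.
With p_i = (n_i/n_T)P, K = p_A^3 / (p_E^2).
This yields a degree-3 equation in X; solving on (0,1), X = 0.759.

X = 0.759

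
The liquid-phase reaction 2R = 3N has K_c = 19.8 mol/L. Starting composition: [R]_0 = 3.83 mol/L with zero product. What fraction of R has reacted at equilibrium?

X = 0.613

Let X = conversion of R; extent ξ = 3.83X/2 mol/L.
Concentrations: [R] = 3.83 − 3.83X; [N] = 5.75X.
K_c = [N]^3 / ([R]^2).
Equating to 19.8 mol/L: the physical root is X = 0.613.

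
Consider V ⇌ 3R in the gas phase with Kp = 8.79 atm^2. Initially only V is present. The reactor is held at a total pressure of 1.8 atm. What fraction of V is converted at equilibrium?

Let X = conversion of V (basis 1 mol V); extent of reaction ξ = X.
At extent ξ: n_V = 1 − X; n_R = 3X.
n_T = Σnᵢ = 1 + 2X.
Mole fractions y_i = n_i/n_T; Kp = p_R^3 / (p_V) with p_i = y_i·P.
Substituting and setting equal to 8.79 atm^2 gives a polynomial in X; the root in (0,1) is X = 0.582.

X = 0.582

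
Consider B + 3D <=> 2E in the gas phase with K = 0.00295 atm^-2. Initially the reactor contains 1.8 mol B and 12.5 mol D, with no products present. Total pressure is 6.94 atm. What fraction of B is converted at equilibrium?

X = 0.314

Let X = conversion of B (basis 1.8 mol B); extent of reaction ξ = 1.8X.
Moles: n_B = 1.8 − 1.8X; n_D = 12.5 − 5.4X; n_E = 3.6X.
Summing: n_T = 14.3 − 3.6X.
y_i = n_i/n_T, p_i = y_i·P. K = p_E^2 / (p_B p_D^3).
Equating to 0.00295 atm^-2 and solving on 0 < X < 1: X = 0.314.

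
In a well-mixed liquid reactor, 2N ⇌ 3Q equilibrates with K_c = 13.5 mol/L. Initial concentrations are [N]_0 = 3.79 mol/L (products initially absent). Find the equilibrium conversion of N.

Let X = conversion of N; extent ξ = 3.79X/2 mol/L.
Concentrations: [N] = 3.79 − 3.79X; [Q] = 5.69X.
K_c = [Q]^3 / ([N]^2).
Equating to 13.5 mol/L: the physical root is X = 0.575.

X = 0.575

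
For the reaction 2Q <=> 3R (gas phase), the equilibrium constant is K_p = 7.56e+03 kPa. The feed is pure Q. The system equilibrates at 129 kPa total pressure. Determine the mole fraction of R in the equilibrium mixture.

Basis: 1 mol Q initially; let X = conversion of Q. Extent ξ = 0.5X.
Mole table: n_Q = 1 − X; n_R = 1.5X.
n_T = Σnᵢ = 1 + 0.5X.
y_i = n_i/n_T, p_i = y_i·P. K_p = p_R^3 / (p_Q^2).
Equating to 7.56e+03 kPa and solving on 0 < X < 1: X = 0.844.
Then n_R = 1.27, n_T = 1.42, so y_R = 0.890.

y_R = 0.890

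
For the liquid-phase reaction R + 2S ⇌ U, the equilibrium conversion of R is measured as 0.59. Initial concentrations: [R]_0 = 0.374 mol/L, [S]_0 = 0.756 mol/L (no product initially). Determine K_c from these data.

Let X = conversion of R.
Concentrations: [R] = 0.374 − 0.374X; [S] = 0.756 − 0.748X; [U] = 0.374X.
At X = 0.59: [R] = 0.153, [S] = 0.315, [U] = 0.221.
K_c = [U] / ([R] [S]^2) = 14.5 (mol/L)^-2.

K_c = 14.5 (mol/L)^-2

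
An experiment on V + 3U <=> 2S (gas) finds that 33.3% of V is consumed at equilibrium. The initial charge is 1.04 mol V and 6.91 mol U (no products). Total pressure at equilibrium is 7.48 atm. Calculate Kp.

Kp = 0.00322 atm^-2

Let X = conversion of V (basis 1.04 mol V); extent of reaction ξ = 1.04X.
At extent ξ: n_V = 1.04 − 1.04X; n_U = 6.91 − 3.12X; n_S = 2.08X.
Total moles n_T = 7.95 − 2.08X.
At X = 0.333: n_V = 0.694, n_U = 5.87, n_S = 0.693, n_T = 7.26.
p_i = (n_i/n_T)·P. Kp = p_S^2 / (p_V p_U^3) = 0.00322 atm^-2.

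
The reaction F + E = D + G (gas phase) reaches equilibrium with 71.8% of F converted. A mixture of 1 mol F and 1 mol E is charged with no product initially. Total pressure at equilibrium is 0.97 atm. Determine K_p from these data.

K_p = 6.48

Basis: 1 mol F initially; let X = conversion of F. Extent ξ = X.
Moles: n_F = 1 − X; n_E = 1 − X; n_D = X; n_G = X.
Total moles n_T = 2 (Δν = 0, constant).
At X = 0.718: n_F = 0.282, n_E = 0.282, n_D = 0.718, n_G = 0.718, n_T = 2.
p_i = (n_i/n_T)·P. K_p = p_D p_G / (p_F p_E) = 6.48.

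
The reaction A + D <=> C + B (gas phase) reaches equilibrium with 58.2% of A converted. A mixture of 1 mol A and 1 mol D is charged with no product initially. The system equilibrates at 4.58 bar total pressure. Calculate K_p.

K_p = 1.94

Basis: 1 mol A initially; let X = conversion of A. Extent ξ = X.
Mole table: n_A = 1 − X; n_D = 1 − X; n_C = X; n_B = X.
Since Δν = 0, n_T = 2 throughout.
At X = 0.582: n_A = 0.418, n_D = 0.418, n_C = 0.582, n_B = 0.582, n_T = 2.
p_i = (n_i/n_T)·P. K_p = p_C p_B / (p_A p_D) = 1.94.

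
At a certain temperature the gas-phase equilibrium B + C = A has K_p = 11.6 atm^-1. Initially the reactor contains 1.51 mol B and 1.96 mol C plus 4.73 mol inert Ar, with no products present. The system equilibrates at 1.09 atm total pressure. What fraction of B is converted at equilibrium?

X = 0.636

Basis: 1.51 mol B initially; let X = conversion of B. Extent ξ = 1.51X.
Mole table: n_B = 1.51 − 1.51X; n_C = 1.96 − 1.51X; n_A = 1.51X; n_I = 4.73 (inert).
Summing: n_T = 8.2 − 1.51X.
With p_i = (n_i/n_T)P, K_p = p_A / (p_B p_C).
Equating to 11.6 atm^-1 and solving on 0 < X < 1: X = 0.636.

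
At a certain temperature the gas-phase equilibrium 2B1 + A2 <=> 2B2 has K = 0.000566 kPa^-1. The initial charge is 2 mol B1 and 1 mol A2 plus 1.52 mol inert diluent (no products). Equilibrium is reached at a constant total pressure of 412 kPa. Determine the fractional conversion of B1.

X = 0.174

Take 2 mol B1 as basis and let X be its fractional conversion, so ξ = X.
At extent ξ: n_B1 = 2 − 2X; n_A2 = 1 − X; n_B2 = 2X; n_I = 1.52 (inert).
Summing: n_T = 4.52 − X.
With p_i = (n_i/n_T)P, K = p_B2^2 / (p_B1^2 p_A2).
Equating to 0.000566 kPa^-1 and solving on 0 < X < 1: X = 0.174.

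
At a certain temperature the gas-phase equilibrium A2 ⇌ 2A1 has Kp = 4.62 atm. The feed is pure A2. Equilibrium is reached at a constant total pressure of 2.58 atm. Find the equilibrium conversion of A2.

Basis: 1 mol A2 initially; let X = conversion of A2. Extent ξ = X.
Mole table: n_A2 = 1 − X; n_A1 = 2X.
Summing: n_T = 1 + X.
y_i = n_i/n_T, p_i = y_i·P. Kp = p_A1^2 / (p_A2).
This yields a degree-2 equation in X; solving on (0,1), X = 0.556.

X = 0.556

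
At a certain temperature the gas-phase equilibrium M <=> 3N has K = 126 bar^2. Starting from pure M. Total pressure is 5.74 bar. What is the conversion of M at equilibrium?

X = 0.642

Take 1 mol M as basis and let X be its fractional conversion, so ξ = X.
Species balance: n_M = 1 − X; n_N = 3X.
Summing: n_T = 1 + 2X.
y_i = n_i/n_T, p_i = y_i·P. K = p_N^3 / (p_M).
Equating to 126 bar^2 and solving on 0 < X < 1: X = 0.642.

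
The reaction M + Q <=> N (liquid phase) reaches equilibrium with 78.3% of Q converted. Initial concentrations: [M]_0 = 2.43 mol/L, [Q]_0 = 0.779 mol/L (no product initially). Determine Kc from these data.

Kc = 1.98 L/mol

Let X = conversion of Q.
Concentrations: [M] = 2.43 − 0.779X; [Q] = 0.779 − 0.779X; [N] = 0.779X.
At X = 0.783: [M] = 1.82, [Q] = 0.169, [N] = 0.61.
Kc = [N] / ([M] [Q]) = 1.98 L/mol.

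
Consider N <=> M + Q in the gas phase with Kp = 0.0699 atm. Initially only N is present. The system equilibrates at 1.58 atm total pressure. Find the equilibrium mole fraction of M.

y_M = 0.171

Let X = conversion of N (basis 1 mol N); extent of reaction ξ = X.
Mole table: n_N = 1 − X; n_M = X; n_Q = X.
Summing: n_T = 1 + X.
With p_i = (n_i/n_T)P, Kp = p_M p_Q / (p_N).
This yields a degree-2 equation in X; solving on (0,1), X = 0.206.
Then n_M = 0.206, n_T = 1.21, so y_M = 0.171.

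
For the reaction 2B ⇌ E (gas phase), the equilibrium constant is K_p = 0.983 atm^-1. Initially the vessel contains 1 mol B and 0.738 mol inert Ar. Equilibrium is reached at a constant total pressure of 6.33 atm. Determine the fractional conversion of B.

Basis: 1 mol B initially; let X = conversion of B. Extent ξ = 0.5X.
Species balance: n_B = 1 − X; n_E = 0.5X; n_I = 0.738 (inert).
Summing: n_T = 1.74 − 0.5X.
With p_i = (n_i/n_T)P, K_p = p_E / (p_B^2).
This yields a degree-2 equation in X; solving on (0,1), X = 0.718.

X = 0.718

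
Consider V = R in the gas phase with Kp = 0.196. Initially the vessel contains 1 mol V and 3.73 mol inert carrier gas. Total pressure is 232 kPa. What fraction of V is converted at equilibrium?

X = 0.164

Let X = conversion of V (basis 1 mol V); extent of reaction ξ = X.
At extent ξ: n_V = 1 − X; n_R = X; n_I = 3.73 (inert).
n_T stays at 4.73 (no change in mole number).
y_i = n_i/n_T, p_i = y_i·P. Kp = p_R / (p_V).
Equating to 0.196 and solving on 0 < X < 1: X = 0.164.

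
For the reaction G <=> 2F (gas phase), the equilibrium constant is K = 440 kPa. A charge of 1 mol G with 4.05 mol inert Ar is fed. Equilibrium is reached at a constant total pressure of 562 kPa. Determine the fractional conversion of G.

Basis: 1 mol G initially; let X = conversion of G. Extent ξ = X.
Species balance: n_G = 1 − X; n_F = 2X; n_I = 4.05 (inert).
n_T = Σnᵢ = 5.05 + X.
With p_i = (n_i/n_T)P, K = p_F^2 / (p_G).
Equating to 440 kPa and solving on 0 < X < 1: X = 0.636.

X = 0.636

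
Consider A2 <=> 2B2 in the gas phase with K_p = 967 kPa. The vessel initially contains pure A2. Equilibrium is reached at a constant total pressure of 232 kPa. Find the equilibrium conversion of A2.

X = 0.714

Let X = conversion of A2 (basis 1 mol A2); extent of reaction ξ = X.
Species balance: n_A2 = 1 − X; n_B2 = 2X.
Total moles n_T = 1 + X.
y_i = n_i/n_T, p_i = y_i·P. K_p = p_B2^2 / (p_A2).
This yields a degree-2 equation in X; solving on (0,1), X = 0.714.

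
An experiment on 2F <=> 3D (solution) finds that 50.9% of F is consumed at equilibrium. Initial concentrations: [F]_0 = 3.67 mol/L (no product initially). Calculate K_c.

K_c = 6.78 mol/L

Let X = conversion of F.
Concentrations: [F] = 3.67 − 3.67X; [D] = 5.5X.
At X = 0.509: [F] = 1.8, [D] = 2.8.
K_c = [D]^3 / ([F]^2) = 6.78 mol/L.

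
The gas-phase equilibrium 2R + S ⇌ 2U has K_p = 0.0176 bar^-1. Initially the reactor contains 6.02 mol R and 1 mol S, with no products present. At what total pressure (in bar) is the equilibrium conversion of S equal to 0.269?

P = 5.05 bar

Basis: 1 mol S initially; let X = conversion of S. Extent ξ = X.
At extent ξ: n_R = 6.02 − 2X; n_S = 1 − X; n_U = 2X.
n_T = Σnᵢ = 7.02 − X.
K_p = p_U^2 / (p_R^2 p_S) with p_i = (n_i/n_T)·P.
At X = 0.269: the mole-fraction product g(X) = Π y_i^ν_i = 0.08895. Since K_p = g(X)·P^{-1}, P = (g/K_p)^(1/1) = (0.08895/0.0176)^(1/1) = 5.05 bar.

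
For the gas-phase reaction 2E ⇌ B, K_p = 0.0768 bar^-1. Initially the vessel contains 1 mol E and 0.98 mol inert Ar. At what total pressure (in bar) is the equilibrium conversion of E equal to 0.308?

P = 7.65 bar

Basis: 1 mol E initially; let X = conversion of E. Extent ξ = 0.5X.
Moles: n_E = 1 − X; n_B = 0.5X; n_I = 0.98 (inert).
Total moles n_T = 1.98 − 0.5X.
K_p = p_B / (p_E^2) with p_i = (n_i/n_T)·P.
At X = 0.308: the mole-fraction product g(X) = Π y_i^ν_i = 0.5872. Since K_p = g(X)·P^{-1}, P = (g/K_p)^(1/1) = (0.5872/0.0768)^(1/1) = 7.65 bar.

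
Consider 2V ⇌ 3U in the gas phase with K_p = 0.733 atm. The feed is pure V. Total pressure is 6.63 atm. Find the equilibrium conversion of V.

Take 1 mol V as basis and let X be its fractional conversion, so ξ = 0.5X.
Mole table: n_V = 1 − X; n_U = 1.5X.
Summing: n_T = 1 + 0.5X.
Mole fractions y_i = n_i/n_T; K_p = p_U^3 / (p_V^2) with p_i = y_i·P.
Equating to 0.733 atm and solving on 0 < X < 1: X = 0.270.

X = 0.270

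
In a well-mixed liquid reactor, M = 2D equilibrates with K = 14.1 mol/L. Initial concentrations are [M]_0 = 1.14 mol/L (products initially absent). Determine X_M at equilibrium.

Let X = conversion of M; extent ξ = 1.14·X mol/L.
Concentrations: [M] = 1.14 − 1.14X; [D] = 2.28X.
K = [D]^2 / ([M]).
Solving K = 14.1 for X ∈ (0,1): X = 0.795.

X = 0.795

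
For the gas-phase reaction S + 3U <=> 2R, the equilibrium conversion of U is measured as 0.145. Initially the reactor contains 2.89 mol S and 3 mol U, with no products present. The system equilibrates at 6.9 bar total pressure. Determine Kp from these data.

Kp = 0.0012 bar^-2

Let X = conversion of U (basis 3 mol U); extent of reaction ξ = X.
Moles: n_S = 2.89 − X; n_U = 3 − 3X; n_R = 2X.
n_T = Σnᵢ = 5.89 − 2X.
At X = 0.145: n_S = 2.75, n_U = 2.56, n_R = 0.29, n_T = 5.6.
p_i = (n_i/n_T)·P. Kp = p_R^2 / (p_S p_U^3) = 0.0012 bar^-2.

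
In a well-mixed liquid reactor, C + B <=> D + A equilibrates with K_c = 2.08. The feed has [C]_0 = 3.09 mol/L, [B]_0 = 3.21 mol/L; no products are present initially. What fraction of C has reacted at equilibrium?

X = 0.602

Let X = conversion of C; extent ξ = 3.09·X mol/L.
Concentrations: [C] = 3.09 − 3.09X; [B] = 3.21 − 3.09X; [D] = 3.09X; [A] = 3.09X.
K_c = [D] [A] / ([C] [B]).
Setting equal to 2.08 and solving for X on (0,1) gives X = 0.602.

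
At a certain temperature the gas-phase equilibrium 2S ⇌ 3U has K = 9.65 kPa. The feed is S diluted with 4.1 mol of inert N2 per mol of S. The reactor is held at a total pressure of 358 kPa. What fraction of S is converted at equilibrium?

X = 0.279

Basis: 1 mol S initially; let X = conversion of S. Extent ξ = 0.5X.
Mole table: n_S = 1 − X; n_U = 1.5X; n_I = 4.1 (inert).
Summing: n_T = 5.1 + 0.5X.
With p_i = (n_i/n_T)P, K = p_U^3 / (p_S^2).
This yields a degree-3 equation in X; solving on (0,1), X = 0.279.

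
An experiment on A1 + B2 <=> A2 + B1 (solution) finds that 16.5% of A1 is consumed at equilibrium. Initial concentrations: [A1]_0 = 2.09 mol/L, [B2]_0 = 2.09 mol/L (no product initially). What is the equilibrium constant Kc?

Kc = 0.039

Let X = conversion of A1.
Concentrations: [A1] = 2.09 − 2.09X; [B2] = 2.09 − 2.09X; [A2] = 2.09X; [B1] = 2.09X.
At X = 0.165: [A1] = 1.75, [B2] = 1.75, [A2] = 0.345, [B1] = 0.345.
Kc = [A2] [B1] / ([A1] [B2]) = 0.039.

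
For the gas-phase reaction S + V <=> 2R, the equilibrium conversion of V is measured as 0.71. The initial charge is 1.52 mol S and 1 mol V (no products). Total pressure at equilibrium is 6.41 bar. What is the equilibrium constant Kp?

Let X = conversion of V (basis 1 mol V); extent of reaction ξ = X.
At extent ξ: n_S = 1.52 − X; n_V = 1 − X; n_R = 2X.
n_T stays at 2.52 (no change in mole number).
At X = 0.71: n_S = 0.81, n_V = 0.29, n_R = 1.42, n_T = 2.52.
p_i = (n_i/n_T)·P. Kp = p_R^2 / (p_S p_V) = 8.58.

Kp = 8.58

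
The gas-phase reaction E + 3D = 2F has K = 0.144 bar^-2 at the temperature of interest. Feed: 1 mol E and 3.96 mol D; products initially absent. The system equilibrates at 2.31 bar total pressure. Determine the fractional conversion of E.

Take 1 mol E as basis and let X be its fractional conversion, so ξ = X.
Moles: n_E = 1 − X; n_D = 3.96 − 3X; n_F = 2X.
Total moles n_T = 4.96 − 2X.
y_i = n_i/n_T, p_i = y_i·P. K = p_F^2 / (p_E p_D^3).
Setting this equal to 0.144 bar^-2 and taking the physical root (0 < X < 1) gives X = 0.385.

X = 0.385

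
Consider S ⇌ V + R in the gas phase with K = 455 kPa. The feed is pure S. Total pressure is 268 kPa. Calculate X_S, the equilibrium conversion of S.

X = 0.793

Basis: 1 mol S initially; let X = conversion of S. Extent ξ = X.
At extent ξ: n_S = 1 − X; n_V = X; n_R = X.
Total moles n_T = 1 + X.
With p_i = (n_i/n_T)P, K = p_V p_R / (p_S).
Equating to 455 kPa and solving on 0 < X < 1: X = 0.793.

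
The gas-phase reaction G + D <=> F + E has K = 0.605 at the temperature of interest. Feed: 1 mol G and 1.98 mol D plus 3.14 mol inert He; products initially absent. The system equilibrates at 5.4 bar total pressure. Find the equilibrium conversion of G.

X = 0.589

Let X = conversion of G (basis 1 mol G); extent of reaction ξ = X.
Mole table: n_G = 1 − X; n_D = 1.98 − X; n_F = X; n_E = X; n_I = 3.14 (inert).
Total moles n_T = 6.12 (Δν = 0, constant).
y_i = n_i/n_T, p_i = y_i·P. K = p_F p_E / (p_G p_D).
Equating to 0.605 and solving on 0 < X < 1: X = 0.589.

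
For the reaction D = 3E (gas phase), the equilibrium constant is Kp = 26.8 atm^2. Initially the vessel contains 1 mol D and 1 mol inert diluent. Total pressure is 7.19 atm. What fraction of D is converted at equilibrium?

X = 0.446

Take 1 mol D as basis and let X be its fractional conversion, so ξ = X.
Mole table: n_D = 1 − X; n_E = 3X; n_I = 1 (inert).
Total moles n_T = 2 + 2X.
With p_i = (n_i/n_T)P, Kp = p_E^3 / (p_D).
Setting this equal to 26.8 atm^2 and taking the physical root (0 < X < 1) gives X = 0.446.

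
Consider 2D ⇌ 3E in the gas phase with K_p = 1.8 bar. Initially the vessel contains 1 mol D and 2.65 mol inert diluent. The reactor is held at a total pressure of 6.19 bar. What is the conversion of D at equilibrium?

Let X = conversion of D (basis 1 mol D); extent of reaction ξ = 0.5X.
Species balance: n_D = 1 − X; n_E = 1.5X; n_I = 2.65 (inert).
Summing: n_T = 3.65 + 0.5X.
With p_i = (n_i/n_T)P, K_p = p_E^3 / (p_D^2).
Equating to 1.8 bar and solving on 0 < X < 1: X = 0.460.

X = 0.460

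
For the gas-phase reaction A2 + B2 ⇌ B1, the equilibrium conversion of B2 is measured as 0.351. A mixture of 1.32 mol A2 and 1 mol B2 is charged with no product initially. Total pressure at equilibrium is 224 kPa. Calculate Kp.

Take 1 mol B2 as basis and let X be its fractional conversion, so ξ = X.
Moles: n_A2 = 1.32 − X; n_B2 = 1 − X; n_B1 = X.
n_T = Σnᵢ = 2.32 − X.
At X = 0.351: n_A2 = 0.969, n_B2 = 0.649, n_B1 = 0.351, n_T = 1.97.
p_i = (n_i/n_T)·P. Kp = p_B1 / (p_A2 p_B2) = 0.00491 kPa^-1.

Kp = 0.00491 kPa^-1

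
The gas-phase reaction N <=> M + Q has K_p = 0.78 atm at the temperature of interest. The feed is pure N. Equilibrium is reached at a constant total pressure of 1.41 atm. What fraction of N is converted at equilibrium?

X = 0.597

Take 1 mol N as basis and let X be its fractional conversion, so ξ = X.
Mole table: n_N = 1 − X; n_M = X; n_Q = X.
Total moles n_T = 1 + X.
y_i = n_i/n_T, p_i = y_i·P. K_p = p_M p_Q / (p_N).
Setting this equal to 0.78 atm and taking the physical root (0 < X < 1) gives X = 0.597.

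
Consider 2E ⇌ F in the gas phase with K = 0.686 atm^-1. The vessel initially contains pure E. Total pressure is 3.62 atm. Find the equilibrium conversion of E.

Let X = conversion of E (basis 1 mol E); extent of reaction ξ = 0.5X.
At extent ξ: n_E = 1 − X; n_F = 0.5X.
Summing: n_T = 1 − 0.5X.
y_i = n_i/n_T, p_i = y_i·P. K = p_F / (p_E^2).
Setting this equal to 0.686 atm^-1 and taking the physical root (0 < X < 1) gives X = 0.698.

X = 0.698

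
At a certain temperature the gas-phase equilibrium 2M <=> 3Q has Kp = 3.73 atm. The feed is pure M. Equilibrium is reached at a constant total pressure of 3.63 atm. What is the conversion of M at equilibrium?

Basis: 1 mol M initially; let X = conversion of M. Extent ξ = 0.5X.
Species balance: n_M = 1 − X; n_Q = 1.5X.
n_T = Σnᵢ = 1 + 0.5X.
y_i = n_i/n_T, p_i = y_i·P. Kp = p_Q^3 / (p_M^2).
This yields a degree-3 equation in X; solving on (0,1), X = 0.472.

X = 0.472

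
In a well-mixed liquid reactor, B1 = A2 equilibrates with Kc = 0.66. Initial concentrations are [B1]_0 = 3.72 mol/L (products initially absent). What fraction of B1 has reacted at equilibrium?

Let X = conversion of B1; extent ξ = 3.72·X mol/L.
Concentrations: [B1] = 3.72 − 3.72X; [A2] = 3.72X.
Kc = [A2] / ([B1]).
Equating to 0.66: the physical root is X = 0.398.

X = 0.398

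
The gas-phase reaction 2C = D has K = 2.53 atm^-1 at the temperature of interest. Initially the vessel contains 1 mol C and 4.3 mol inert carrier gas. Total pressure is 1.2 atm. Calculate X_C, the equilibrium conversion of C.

X = 0.412

Take 1 mol C as basis and let X be its fractional conversion, so ξ = 0.5X.
Species balance: n_C = 1 − X; n_D = 0.5X; n_I = 4.3 (inert).
Total moles n_T = 5.3 − 0.5X.
With p_i = (n_i/n_T)P, K = p_D / (p_C^2).
Substituting and setting equal to 2.53 atm^-1 gives a polynomial in X; the root in (0,1) is X = 0.412.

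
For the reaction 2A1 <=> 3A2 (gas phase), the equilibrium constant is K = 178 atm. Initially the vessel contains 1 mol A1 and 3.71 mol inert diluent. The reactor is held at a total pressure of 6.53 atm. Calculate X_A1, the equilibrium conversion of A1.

X = 0.873

Let X = conversion of A1 (basis 1 mol A1); extent of reaction ξ = 0.5X.
Moles: n_A1 = 1 − X; n_A2 = 1.5X; n_I = 3.71 (inert).
n_T = Σnᵢ = 4.71 + 0.5X.
Mole fractions y_i = n_i/n_T; K = p_A2^3 / (p_A1^2) with p_i = y_i·P.
Equating to 178 atm and solving on 0 < X < 1: X = 0.873.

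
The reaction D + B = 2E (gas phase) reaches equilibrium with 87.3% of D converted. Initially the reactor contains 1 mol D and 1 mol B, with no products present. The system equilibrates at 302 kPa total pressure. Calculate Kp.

Kp = 189

Let X = conversion of D (basis 1 mol D); extent of reaction ξ = X.
Mole table: n_D = 1 − X; n_B = 1 − X; n_E = 2X.
Since Δν = 0, n_T = 2 throughout.
At X = 0.873: n_D = 0.127, n_B = 0.127, n_E = 1.75, n_T = 2.
p_i = (n_i/n_T)·P. Kp = p_E^2 / (p_D p_B) = 189.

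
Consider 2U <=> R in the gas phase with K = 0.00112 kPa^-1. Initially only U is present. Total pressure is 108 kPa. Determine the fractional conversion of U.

X = 0.179

Basis: 1 mol U initially; let X = conversion of U. Extent ξ = 0.5X.
Species balance: n_U = 1 − X; n_R = 0.5X.
n_T = Σnᵢ = 1 − 0.5X.
With p_i = (n_i/n_T)P, K = p_R / (p_U^2).
Substituting and setting equal to 0.00112 kPa^-1 gives a polynomial in X; the root in (0,1) is X = 0.179.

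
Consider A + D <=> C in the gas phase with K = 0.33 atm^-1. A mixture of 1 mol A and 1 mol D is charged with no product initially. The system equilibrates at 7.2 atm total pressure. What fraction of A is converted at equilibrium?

X = 0.456

Take 1 mol A as basis and let X be its fractional conversion, so ξ = X.
Species balance: n_A = 1 − X; n_D = 1 − X; n_C = X.
Total moles n_T = 2 − X.
Mole fractions y_i = n_i/n_T; K = p_C / (p_A p_D) with p_i = y_i·P.
Equating to 0.33 atm^-1 and solving on 0 < X < 1: X = 0.456.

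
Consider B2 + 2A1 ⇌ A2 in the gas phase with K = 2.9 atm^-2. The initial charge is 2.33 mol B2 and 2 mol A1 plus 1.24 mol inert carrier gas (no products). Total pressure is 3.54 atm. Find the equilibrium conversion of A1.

Basis: 2 mol A1 initially; let X = conversion of A1. Extent ξ = X.
Species balance: n_B2 = 2.33 − X; n_A1 = 2 − 2X; n_A2 = X; n_I = 1.24 (inert).
Summing: n_T = 5.57 − 2X.
Mole fractions y_i = n_i/n_T; K = p_A2 / (p_B2 p_A1^2) with p_i = y_i·P.
Substituting and setting equal to 2.9 atm^-2 gives a polynomial in X; the root in (0,1) is X = 0.766.

X = 0.766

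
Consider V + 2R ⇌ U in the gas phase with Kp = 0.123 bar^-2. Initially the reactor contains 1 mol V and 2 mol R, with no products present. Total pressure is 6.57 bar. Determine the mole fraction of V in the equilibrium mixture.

y_V = 0.238

Basis: 1 mol V initially; let X = conversion of V. Extent ξ = X.
Moles: n_V = 1 − X; n_R = 2 − 2X; n_U = X.
Total moles n_T = 3 − 2X.
y_i = n_i/n_T, p_i = y_i·P. Kp = p_U / (p_V p_R^2).
Setting this equal to 0.123 bar^-2 and taking the physical root (0 < X < 1) gives X = 0.546.
Then n_V = 0.454, n_T = 1.91, so y_V = 0.238.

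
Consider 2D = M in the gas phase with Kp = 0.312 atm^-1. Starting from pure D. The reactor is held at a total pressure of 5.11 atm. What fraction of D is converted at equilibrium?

Let X = conversion of D (basis 1 mol D); extent of reaction ξ = 0.5X.
Species balance: n_D = 1 − X; n_M = 0.5X.
Total moles n_T = 1 − 0.5X.
Mole fractions y_i = n_i/n_T; Kp = p_M / (p_D^2) with p_i = y_i·P.
This yields a degree-2 equation in X; solving on (0,1), X = 0.632.

X = 0.632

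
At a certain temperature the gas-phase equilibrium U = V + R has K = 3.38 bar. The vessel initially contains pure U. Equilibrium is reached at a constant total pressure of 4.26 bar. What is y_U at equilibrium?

y_U = 0.201

Take 1 mol U as basis and let X be its fractional conversion, so ξ = X.
Moles: n_U = 1 − X; n_V = X; n_R = X.
n_T = Σnᵢ = 1 + X.
Mole fractions y_i = n_i/n_T; K = p_V p_R / (p_U) with p_i = y_i·P.
Substituting and setting equal to 3.38 bar gives a polynomial in X; the root in (0,1) is X = 0.665.
Then n_U = 0.335, n_T = 1.67, so y_U = 0.201.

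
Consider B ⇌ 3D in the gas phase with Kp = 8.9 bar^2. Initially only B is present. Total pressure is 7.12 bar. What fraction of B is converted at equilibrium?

X = 0.219

Take 1 mol B as basis and let X be its fractional conversion, so ξ = X.
Moles: n_B = 1 − X; n_D = 3X.
n_T = Σnᵢ = 1 + 2X.
With p_i = (n_i/n_T)P, Kp = p_D^3 / (p_B).
Equating to 8.9 bar^2 and solving on 0 < X < 1: X = 0.219.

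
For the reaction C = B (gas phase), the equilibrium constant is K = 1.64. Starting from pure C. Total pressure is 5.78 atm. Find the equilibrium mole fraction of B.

Take 1 mol C as basis and let X be its fractional conversion, so ξ = X.
Species balance: n_C = 1 − X; n_B = X.
Total moles n_T = 1 (Δν = 0, constant).
With p_i = (n_i/n_T)P, K = p_B / (p_C).
Equating to 1.64 and solving on 0 < X < 1: X = 0.621.
Then n_B = 0.621, n_T = 1, so y_B = 0.621.

y_B = 0.621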